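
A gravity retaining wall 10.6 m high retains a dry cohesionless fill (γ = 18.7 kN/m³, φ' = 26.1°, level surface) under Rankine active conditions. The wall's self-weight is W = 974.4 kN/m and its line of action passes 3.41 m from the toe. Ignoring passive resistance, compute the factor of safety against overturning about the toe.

K_a = tan²(45° − 26.1°/2) = 0.3889.
P_a = ½K_aγH² = 0.5×0.3889×18.7×10.6² = 408.6 kN/m, acting at H/3 = 3.533 m above the base.
Overturning moment M_o = P_a × H/3 = 408.6 × 3.533 = 1444.
Resisting moment M_r = W × 3.41 = 974.4 × 3.41 = 3323.
FS_overturning = M_r/M_o = 3323/1444 = 2.301.

2.30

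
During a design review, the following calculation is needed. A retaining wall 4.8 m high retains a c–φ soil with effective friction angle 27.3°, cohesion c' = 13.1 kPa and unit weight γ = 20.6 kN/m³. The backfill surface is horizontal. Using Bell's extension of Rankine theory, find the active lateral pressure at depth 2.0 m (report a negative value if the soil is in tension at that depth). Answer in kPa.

-0.671 kPa

K_a = (1 − sin φ)/(1 + sin φ) = 0.3711.
σ_a = K_a γ z − 2c√K_a = 0.3711×20.6×2.0 − 2×13.1×0.6092 = -0.6706 kPa.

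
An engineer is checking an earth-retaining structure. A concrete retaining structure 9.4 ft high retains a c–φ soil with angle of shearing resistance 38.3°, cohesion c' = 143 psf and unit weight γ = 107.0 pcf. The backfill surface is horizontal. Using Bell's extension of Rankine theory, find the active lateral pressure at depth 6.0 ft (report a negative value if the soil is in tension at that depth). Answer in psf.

K_a = (1 − sin φ)/(1 + sin φ) = 0.2347.
σ_a = K_a γ z − 2c√K_a = 0.2347×107.0×6.0 − 2×143×0.4845 = 12.13 psf.

12.1 psf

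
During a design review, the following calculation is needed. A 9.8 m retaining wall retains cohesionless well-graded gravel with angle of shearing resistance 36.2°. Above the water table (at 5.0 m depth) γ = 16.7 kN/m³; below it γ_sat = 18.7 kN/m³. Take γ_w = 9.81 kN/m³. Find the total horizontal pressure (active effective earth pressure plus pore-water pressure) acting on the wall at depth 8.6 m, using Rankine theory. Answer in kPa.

K_a = (1 − sin φ)/(1 + sin φ) = 0.2574.
γ' = 18.7 − 9.81 = 8.890 kN/m³.
Effective vertical stress at 8.6 m: σ'_v = 16.7×5.0 + 8.890×3.60 = 115.5 kPa.
σ'_h = K_a σ'_v = 0.2574 × 115.5 = 29.73 kPa; u = γ_w × 3.60 = 35.32 kPa.
Total σ_h = 29.73 + 35.32 = 65.04 kPa.

65.0 kPa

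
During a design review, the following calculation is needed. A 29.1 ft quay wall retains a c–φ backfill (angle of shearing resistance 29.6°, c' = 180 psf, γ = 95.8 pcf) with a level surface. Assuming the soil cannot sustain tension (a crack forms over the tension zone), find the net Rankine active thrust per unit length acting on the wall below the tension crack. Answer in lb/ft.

K_a = 0.3387; √K_a = 0.5820.
Tension-crack depth z_c = 2c/(γ√K_a) = 2×180/(95.8×0.5820) = 6.457 ft.
σ_a at base = K_a γ H − 2c√K_a = 0.3387×95.8×29.1 − 2×180×0.5820 = 734.8 psf.
P_a = ½ × 734.8 × (H − z_c) = 0.5×734.8×22.64 = 8319 lb/ft.

8320 lb/ft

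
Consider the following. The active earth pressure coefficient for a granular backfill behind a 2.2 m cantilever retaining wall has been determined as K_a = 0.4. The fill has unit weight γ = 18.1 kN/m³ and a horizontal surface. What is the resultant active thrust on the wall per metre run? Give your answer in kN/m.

P = ½ K_a γ H² = 0.5 × 0.4 × 18.1 × 2.2² = 17.52 kN/m.

17.5 kN/m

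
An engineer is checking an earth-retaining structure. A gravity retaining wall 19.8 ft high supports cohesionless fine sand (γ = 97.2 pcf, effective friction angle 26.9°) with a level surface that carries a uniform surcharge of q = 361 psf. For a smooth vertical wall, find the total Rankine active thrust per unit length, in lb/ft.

9880 lb/ft

K_a = tan²(45° − φ/2) = 0.3770.
Soil triangle: ½ K_a γ H² = 0.5×0.3770×97.2×19.8² = 7183 lb/ft.
Surcharge rectangle: K_a q H = 0.3770×361×19.8 = 2695 lb/ft.
Total = 7183 + 2695 = 9878 lb/ft.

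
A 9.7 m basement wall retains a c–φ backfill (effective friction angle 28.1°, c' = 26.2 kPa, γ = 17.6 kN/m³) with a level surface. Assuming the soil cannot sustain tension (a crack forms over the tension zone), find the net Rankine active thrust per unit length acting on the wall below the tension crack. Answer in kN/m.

K_a = 0.3596; √K_a = 0.5997.
Tension-crack depth z_c = 2c/(γ√K_a) = 2×26.2/(17.6×0.5997) = 4.965 m.
σ_a at base = K_a γ H − 2c√K_a = 0.3596×17.6×9.7 − 2×26.2×0.5997 = 29.97 kPa.
P_a = ½ × 29.97 × (H − z_c) = 0.5×29.97×4.735 = 70.96 kN/m.

71.0 kN/m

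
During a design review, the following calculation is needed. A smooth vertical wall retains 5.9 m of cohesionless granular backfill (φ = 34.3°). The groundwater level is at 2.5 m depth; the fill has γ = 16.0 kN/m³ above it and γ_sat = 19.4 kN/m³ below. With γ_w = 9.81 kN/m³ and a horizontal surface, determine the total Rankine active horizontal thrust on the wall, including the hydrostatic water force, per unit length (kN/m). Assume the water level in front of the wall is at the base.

K_a = tan²(45° − φ/2) = 0.2792.
γ' = 19.4 − 9.81 = 9.590 kN/m³. Depth below WT = 3.4 m.
σ'_h at WT = K_a γ d_w = 11.17 kPa; at base = 11.17 + K_a γ' × 3.4 = 20.27 kPa.
P₁ (0–2.5 m) = ½×11.17×2.5 = 13.96. P₂ (2.5–5.9 m) = ½(11.17+20.27)×3.4 = 53.44.
P_w = ½ γ_w h₂² = 0.5×9.81×3.4² = 56.70. Total = 13.96+53.44+56.70 = 124.1 kN/m.

124 kN/m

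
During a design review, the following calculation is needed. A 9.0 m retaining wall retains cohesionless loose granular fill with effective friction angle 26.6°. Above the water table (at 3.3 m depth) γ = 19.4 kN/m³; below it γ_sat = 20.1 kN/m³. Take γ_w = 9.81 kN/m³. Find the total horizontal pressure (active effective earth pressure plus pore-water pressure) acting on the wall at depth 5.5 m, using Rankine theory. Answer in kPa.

K_a = (1 − sin φ)/(1 + sin φ) = 0.3814.
γ' = 20.1 − 9.81 = 10.29 kN/m³.
Effective vertical stress at 5.5 m: σ'_v = 19.4×3.3 + 10.29×2.20 = 86.66 kPa.
σ'_h = K_a σ'_v = 0.3814 × 86.66 = 33.06 kPa; u = γ_w × 2.20 = 21.58 kPa.
Total σ_h = 33.06 + 21.58 = 54.64 kPa.

54.6 kPa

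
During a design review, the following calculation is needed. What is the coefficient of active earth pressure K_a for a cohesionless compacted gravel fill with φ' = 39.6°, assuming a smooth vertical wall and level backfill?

0.221

K_a = (1 − sin φ)/(1 + sin φ) = (1 − sin 39.6°)/(1 + sin 39.6°) = 0.2214.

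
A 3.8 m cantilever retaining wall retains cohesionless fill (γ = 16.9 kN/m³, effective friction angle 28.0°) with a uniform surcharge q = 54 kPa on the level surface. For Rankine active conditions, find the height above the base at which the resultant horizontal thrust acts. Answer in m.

K_a = 0.3610.
Triangular part P₁ = ½K_aγH² = 44.05 at H/3 = 1.267 m; rectangular part P₂ = K_a q H = 74.08 at H/2 = 1.900 m.
ȳ = (P₁·1.267 + P₂·1.900)/(P₁+P₂) = 1.664 m.

1.66 m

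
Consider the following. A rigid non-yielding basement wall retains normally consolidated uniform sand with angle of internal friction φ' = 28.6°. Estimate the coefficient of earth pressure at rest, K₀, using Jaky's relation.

0.521

K₀ = 1 − sin φ' = 1 − sin 28.6° = 0.5213.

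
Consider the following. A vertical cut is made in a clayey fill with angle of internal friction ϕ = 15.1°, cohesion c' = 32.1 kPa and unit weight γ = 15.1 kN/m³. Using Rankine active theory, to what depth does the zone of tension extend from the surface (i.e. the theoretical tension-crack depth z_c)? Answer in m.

K_a = tan²(45° − 15.1°/2) = 0.5867; √K_a = 0.7659.
The active pressure is zero where K_a γ z = 2c√K_a, so z_c = 2c/(γ√K_a) = 2×32.1/(15.1×0.7659) = 5.551 m.

5.55 m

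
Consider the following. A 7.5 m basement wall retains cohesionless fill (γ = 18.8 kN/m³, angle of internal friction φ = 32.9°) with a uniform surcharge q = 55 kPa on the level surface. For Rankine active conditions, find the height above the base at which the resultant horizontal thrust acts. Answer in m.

K_a = 0.2960.
Triangular part P₁ = ½K_aγH² = 156.5 at H/3 = 2.500 m; rectangular part P₂ = K_a q H = 122.1 at H/2 = 3.750 m.
ȳ = (P₁·2.500 + P₂·3.750)/(P₁+P₂) = 3.048 m.

3.05 m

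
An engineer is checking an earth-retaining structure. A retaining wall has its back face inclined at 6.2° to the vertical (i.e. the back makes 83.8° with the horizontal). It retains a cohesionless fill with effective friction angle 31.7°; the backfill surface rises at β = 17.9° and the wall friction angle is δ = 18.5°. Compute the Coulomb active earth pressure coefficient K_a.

0.429

K_a = sin²(α+φ) / [sin²α · sin(α−δ) · (1 + √{sin(φ+δ)sin(φ−β) / (sin(α−δ)sin(α+β))})²].
With α = 83.8°, φ = 31.7°, δ = 18.5°, β = 17.9°: K_a = 0.4292.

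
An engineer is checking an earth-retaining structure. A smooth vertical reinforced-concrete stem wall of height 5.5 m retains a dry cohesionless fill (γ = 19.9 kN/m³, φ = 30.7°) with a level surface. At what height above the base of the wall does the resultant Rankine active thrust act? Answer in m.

K_a = 0.3240.
The pressure distribution is triangular, so the resultant acts at H/3 above the base = 5.5/3 = 1.833 m.

1.83 m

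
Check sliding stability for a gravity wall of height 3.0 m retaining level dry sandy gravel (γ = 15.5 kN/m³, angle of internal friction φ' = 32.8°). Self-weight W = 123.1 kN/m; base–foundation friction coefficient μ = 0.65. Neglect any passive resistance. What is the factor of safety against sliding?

K_a = tan²(45° − 32.8°/2) = 0.2973.
P_a = ½K_aγH² = 0.5×0.2973×15.5×3.0² = 20.73 kN/m, acting at H/3 = 1.000 m above the base.
FS_sliding = μW / P_a = 0.65×123.1 / 20.73 = 3.859.

3.86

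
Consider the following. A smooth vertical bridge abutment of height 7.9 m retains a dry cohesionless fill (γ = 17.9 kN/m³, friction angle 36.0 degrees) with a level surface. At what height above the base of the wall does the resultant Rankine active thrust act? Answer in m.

2.63 m

K_a = 0.2596.
The pressure distribution is triangular, so the resultant acts at H/3 above the base = 7.9/3 = 2.633 m.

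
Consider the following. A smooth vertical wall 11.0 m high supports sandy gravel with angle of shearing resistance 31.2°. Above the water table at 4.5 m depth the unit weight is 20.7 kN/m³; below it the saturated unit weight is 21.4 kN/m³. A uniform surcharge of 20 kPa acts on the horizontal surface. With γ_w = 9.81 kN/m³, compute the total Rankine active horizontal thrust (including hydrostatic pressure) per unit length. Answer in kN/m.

K_a = tan²(45° − φ/2) = 0.3175.
γ' = 21.4 − 9.81 = 11.59 kN/m³. h₂ = H − d_w = 6.5 m.
σ'_h: at surface K_a·q = 6.350; at WT K_a(q+γd_w) = 35.93; at base K_a(q+γd_w+γ'h₂) = 59.84 kPa.
P₁ = ½(6.350+35.93)×4.5 = 95.12; P₂ = ½(35.93+59.84)×6.5 = 311.2; P_w = ½γ_w h₂² = 207.2.
Total = 95.12+311.2+207.2 = 613.6 kN/m.

614 kN/m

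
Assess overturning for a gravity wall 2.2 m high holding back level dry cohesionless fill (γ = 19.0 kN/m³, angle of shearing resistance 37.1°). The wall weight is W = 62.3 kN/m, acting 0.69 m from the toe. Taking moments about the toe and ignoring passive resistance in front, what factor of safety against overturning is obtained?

5.15

K_a = tan²(45° − 37.1°/2) = 0.2475.
P_a = ½K_aγH² = 0.5×0.2475×19.0×2.2² = 11.38 kN/m, acting at H/3 = 0.7333 m above the base.
Overturning moment M_o = P_a × H/3 = 11.38 × 0.7333 = 8.345.
Resisting moment M_r = W × 0.69 = 62.3 × 0.69 = 42.99.
FS_overturning = M_r/M_o = 42.99/8.345 = 5.151.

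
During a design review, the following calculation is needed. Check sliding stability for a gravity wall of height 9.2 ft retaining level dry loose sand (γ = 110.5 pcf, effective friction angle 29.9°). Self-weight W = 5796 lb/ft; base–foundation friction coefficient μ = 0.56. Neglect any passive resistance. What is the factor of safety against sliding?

2.07

K_a = tan²(45° − 29.9°/2) = 0.3347.
P_a = ½K_aγH² = 0.5×0.3347×110.5×9.2² = 1565 lb/ft, acting at H/3 = 3.067 ft above the base.
FS_sliding = μW / P_a = 0.56×5796 / 1565 = 2.074.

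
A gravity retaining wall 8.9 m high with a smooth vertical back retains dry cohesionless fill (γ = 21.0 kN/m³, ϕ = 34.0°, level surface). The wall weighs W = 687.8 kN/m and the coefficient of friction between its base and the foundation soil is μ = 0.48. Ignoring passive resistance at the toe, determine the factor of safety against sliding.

1.40

K_a = tan²(45° − 34.0°/2) = 0.2827.
P_a = ½K_aγH² = 0.5×0.2827×21.0×8.9² = 235.1 kN/m, acting at H/3 = 2.967 m above the base.
FS_sliding = μW / P_a = 0.48×687.8 / 235.1 = 1.404.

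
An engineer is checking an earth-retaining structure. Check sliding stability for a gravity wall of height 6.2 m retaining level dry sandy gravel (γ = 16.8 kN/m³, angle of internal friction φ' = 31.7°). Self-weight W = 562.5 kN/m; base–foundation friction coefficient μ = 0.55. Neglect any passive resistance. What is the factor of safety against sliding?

K_a = tan²(45° − 31.7°/2) = 0.3111.
P_a = ½K_aγH² = 0.5×0.3111×16.8×6.2² = 100.4 kN/m, acting at H/3 = 2.067 m above the base.
FS_sliding = μW / P_a = 0.55×562.5 / 100.4 = 3.080.

3.08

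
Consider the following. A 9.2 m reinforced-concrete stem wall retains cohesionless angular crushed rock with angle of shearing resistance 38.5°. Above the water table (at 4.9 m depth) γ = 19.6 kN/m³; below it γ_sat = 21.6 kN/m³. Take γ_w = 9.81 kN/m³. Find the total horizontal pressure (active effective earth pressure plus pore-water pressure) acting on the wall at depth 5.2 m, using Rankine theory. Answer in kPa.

26.1 kPa

K_a = (1 − sin φ)/(1 + sin φ) = 0.2327.
γ' = 21.6 − 9.81 = 11.79 kN/m³.
Effective vertical stress at 5.2 m: σ'_v = 19.6×4.9 + 11.79×0.300 = 99.58 kPa.
σ'_h = K_a σ'_v = 0.2327 × 99.58 = 23.17 kPa; u = γ_w × 0.300 = 2.943 kPa.
Total σ_h = 23.17 + 2.943 = 26.11 kPa.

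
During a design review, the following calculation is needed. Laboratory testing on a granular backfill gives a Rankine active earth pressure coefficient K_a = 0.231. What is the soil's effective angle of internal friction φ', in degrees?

K_a = tan²(45° − φ/2) ⇒ 45° − φ/2 = arctan(√0.231) = 25.67°.
φ = 2(45° − 25.67°) = 38.66°.

38.7°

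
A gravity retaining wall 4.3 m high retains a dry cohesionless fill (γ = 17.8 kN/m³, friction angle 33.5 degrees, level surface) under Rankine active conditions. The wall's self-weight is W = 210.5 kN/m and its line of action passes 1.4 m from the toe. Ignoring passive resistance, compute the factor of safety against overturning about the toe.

4.33

K_a = tan²(45° − 33.5°/2) = 0.2887.
P_a = ½K_aγH² = 0.5×0.2887×17.8×4.3² = 47.51 kN/m, acting at H/3 = 1.433 m above the base.
Overturning moment M_o = P_a × H/3 = 47.51 × 1.433 = 68.10.
Resisting moment M_r = W × 1.4 = 210.5 × 1.4 = 294.7.
FS_overturning = M_r/M_o = 294.7/68.10 = 4.328.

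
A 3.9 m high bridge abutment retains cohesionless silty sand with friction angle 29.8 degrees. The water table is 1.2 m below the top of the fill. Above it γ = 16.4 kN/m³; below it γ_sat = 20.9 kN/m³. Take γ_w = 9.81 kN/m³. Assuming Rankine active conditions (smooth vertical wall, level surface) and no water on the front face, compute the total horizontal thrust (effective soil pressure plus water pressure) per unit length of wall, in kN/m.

K_a = tan²(45° − φ/2) = 0.3360.
γ' = 20.9 − 9.81 = 11.09 kN/m³. Depth below WT = 2.7 m.
σ'_h at WT = K_a γ d_w = 6.613 kPa; at base = 6.613 + K_a γ' × 2.7 = 16.67 kPa.
P₁ (0–1.2 m) = ½×6.613×1.2 = 3.968. P₂ (1.2–3.9 m) = ½(6.613+16.67)×2.7 = 31.44.
P_w = ½ γ_w h₂² = 0.5×9.81×2.7² = 35.76. Total = 3.968+31.44+35.76 = 71.16 kN/m.

71.2 kN/m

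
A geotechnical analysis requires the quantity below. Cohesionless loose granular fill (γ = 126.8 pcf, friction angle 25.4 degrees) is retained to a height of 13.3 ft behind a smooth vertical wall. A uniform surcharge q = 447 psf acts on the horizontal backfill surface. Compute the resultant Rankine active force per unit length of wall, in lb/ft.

K_a = tan²(45° − φ/2) = 0.3996.
Soil triangle: ½ K_a γ H² = 0.5×0.3996×126.8×13.3² = 4482 lb/ft.
Surcharge rectangle: K_a q H = 0.3996×447×13.3 = 2376 lb/ft.
Total = 4482 + 2376 = 6858 lb/ft.

6860 lb/ft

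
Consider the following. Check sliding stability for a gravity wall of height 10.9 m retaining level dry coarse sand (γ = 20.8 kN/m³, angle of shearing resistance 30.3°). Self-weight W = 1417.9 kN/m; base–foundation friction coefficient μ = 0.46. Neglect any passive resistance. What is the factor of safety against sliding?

1.60

K_a = tan²(45° − 30.3°/2) = 0.3293.
P_a = ½K_aγH² = 0.5×0.3293×20.8×10.9² = 406.9 kN/m, acting at H/3 = 3.633 m above the base.
FS_sliding = μW / P_a = 0.46×1417.9 / 406.9 = 1.603.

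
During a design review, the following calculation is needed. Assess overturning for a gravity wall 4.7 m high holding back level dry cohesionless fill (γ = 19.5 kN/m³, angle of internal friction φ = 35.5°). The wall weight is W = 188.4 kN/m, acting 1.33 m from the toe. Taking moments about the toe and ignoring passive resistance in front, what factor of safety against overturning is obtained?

K_a = tan²(45° − 35.5°/2) = 0.2653.
P_a = ½K_aγH² = 0.5×0.2653×19.5×4.7² = 57.13 kN/m, acting at H/3 = 1.567 m above the base.
Overturning moment M_o = P_a × H/3 = 57.13 × 1.567 = 89.51.
Resisting moment M_r = W × 1.33 = 188.4 × 1.33 = 250.6.
FS_overturning = M_r/M_o = 250.6/89.51 = 2.800.

2.80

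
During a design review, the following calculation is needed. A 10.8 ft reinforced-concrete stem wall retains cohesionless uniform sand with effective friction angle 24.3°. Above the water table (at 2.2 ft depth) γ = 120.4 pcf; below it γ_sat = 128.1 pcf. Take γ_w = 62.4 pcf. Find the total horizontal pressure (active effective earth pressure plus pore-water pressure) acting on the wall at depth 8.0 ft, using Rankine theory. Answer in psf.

K_a = (1 − sin φ)/(1 + sin φ) = 0.4169.
γ' = 128.1 − 62.4 = 65.70 pcf.
Effective vertical stress at 8.0 ft: σ'_v = 120.4×2.2 + 65.70×5.80 = 645.9 psf.
σ'_h = K_a σ'_v = 0.4169 × 645.9 = 269.3 psf; u = γ_w × 5.80 = 361.9 psf.
Total σ_h = 269.3 + 361.9 = 631.2 psf.

631 psf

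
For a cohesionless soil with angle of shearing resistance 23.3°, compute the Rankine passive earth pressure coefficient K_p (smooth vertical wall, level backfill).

K_p = (1 + sin φ)/(1 − sin φ) = tan²(45° + 23.3°/2) = 2.309.

2.31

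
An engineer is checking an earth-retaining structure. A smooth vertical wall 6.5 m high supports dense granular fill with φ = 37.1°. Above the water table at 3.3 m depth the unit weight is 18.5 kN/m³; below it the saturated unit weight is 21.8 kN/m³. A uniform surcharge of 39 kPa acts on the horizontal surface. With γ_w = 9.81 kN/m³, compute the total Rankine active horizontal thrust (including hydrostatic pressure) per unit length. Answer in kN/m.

201 kN/m

K_a = tan²(45° − φ/2) = 0.2475.
γ' = 21.8 − 9.81 = 11.99 kN/m³. h₂ = H − d_w = 3.2 m.
σ'_h: at surface K_a·q = 9.652; at WT K_a(q+γd_w) = 24.76; at base K_a(q+γd_w+γ'h₂) = 34.26 kPa.
P₁ = ½(9.652+24.76)×3.3 = 56.78; P₂ = ½(24.76+34.26)×3.2 = 94.43; P_w = ½γ_w h₂² = 50.23.
Total = 56.78+94.43+50.23 = 201.4 kN/m.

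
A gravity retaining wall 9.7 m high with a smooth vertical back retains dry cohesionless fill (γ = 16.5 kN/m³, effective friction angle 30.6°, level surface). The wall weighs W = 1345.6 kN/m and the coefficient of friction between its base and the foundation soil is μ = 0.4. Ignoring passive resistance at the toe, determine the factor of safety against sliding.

K_a = tan²(45° − 30.6°/2) = 0.3253.
P_a = ½K_aγH² = 0.5×0.3253×16.5×9.7² = 252.5 kN/m, acting at H/3 = 3.233 m above the base.
FS_sliding = μW / P_a = 0.4×1345.6 / 252.5 = 2.131.

2.13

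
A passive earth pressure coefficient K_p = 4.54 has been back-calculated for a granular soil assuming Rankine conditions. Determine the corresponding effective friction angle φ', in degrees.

K_p = (1+sin φ)/(1−sin φ) ⇒ sin φ = (K_p − 1)/(K_p + 1) = 0.6390.
φ = arcsin(0.6390) = 39.72°.

39.7°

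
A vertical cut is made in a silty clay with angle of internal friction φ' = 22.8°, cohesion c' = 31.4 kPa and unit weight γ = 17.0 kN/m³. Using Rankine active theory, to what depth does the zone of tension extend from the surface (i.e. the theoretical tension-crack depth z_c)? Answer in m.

K_a = tan²(45° − 22.8°/2) = 0.4414; √K_a = 0.6644.
The active pressure is zero where K_a γ z = 2c√K_a, so z_c = 2c/(γ√K_a) = 2×31.4/(17.0×0.6644) = 5.560 m.

5.56 m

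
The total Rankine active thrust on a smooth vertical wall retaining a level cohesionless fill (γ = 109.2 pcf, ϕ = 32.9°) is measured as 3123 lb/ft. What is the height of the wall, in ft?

K_a = 0.2960. P_a = ½ K_a γ H² ⇒ H = √(2P_a/(K_a γ)).
H = √(2×3123/(0.2960×109.2)) = 13.90 ft.

13.9 ft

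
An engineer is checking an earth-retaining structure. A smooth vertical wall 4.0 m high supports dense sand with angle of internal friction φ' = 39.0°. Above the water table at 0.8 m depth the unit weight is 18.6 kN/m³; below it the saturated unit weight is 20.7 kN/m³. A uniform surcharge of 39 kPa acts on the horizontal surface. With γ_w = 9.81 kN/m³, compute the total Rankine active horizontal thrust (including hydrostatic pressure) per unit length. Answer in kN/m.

K_a = tan²(45° − φ/2) = 0.2275.
γ' = 20.7 − 9.81 = 10.89 kN/m³. h₂ = H − d_w = 3.2 m.
σ'_h: at surface K_a·q = 8.873; at WT K_a(q+γd_w) = 12.26; at base K_a(q+γd_w+γ'h₂) = 20.19 kPa.
P₁ = ½(8.873+12.26)×0.8 = 8.452; P₂ = ½(12.26+20.19)×3.2 = 51.91; P_w = ½γ_w h₂² = 50.23.
Total = 8.452+51.91+50.23 = 110.6 kN/m.

111 kN/m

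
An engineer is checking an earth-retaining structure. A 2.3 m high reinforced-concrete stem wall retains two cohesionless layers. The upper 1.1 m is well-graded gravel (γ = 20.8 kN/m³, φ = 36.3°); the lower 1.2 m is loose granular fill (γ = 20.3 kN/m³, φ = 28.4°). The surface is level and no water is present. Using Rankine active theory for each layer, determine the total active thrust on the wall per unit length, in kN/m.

K_a1 = tan²(45°−36.3°/2) = 0.2563; K_a2 = tan²(45°−28.4°/2) = 0.3554.
Layer 1: σ at base = K_a1 γ₁ h₁ = 5.863 kPa; P₁ = ½×5.863×1.1 = 3.225.
Layer 2: σ_v at top = γ₁h₁ = 22.88; σ_h top = K_a2×22.88 = 8.131; σ_h base = K_a2×(22.88+20.3×1.2) = 16.79.
P₂ = ½(8.131+16.79)×1.2 = 14.95. Total P_a = 3.225+14.95 = 18.18 kN/m.

18.2 kN/m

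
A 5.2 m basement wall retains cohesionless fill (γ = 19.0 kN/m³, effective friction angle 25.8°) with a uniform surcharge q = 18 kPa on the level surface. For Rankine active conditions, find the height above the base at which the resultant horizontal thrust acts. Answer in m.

K_a = 0.3935.
Triangular part P₁ = ½K_aγH² = 101.1 at H/3 = 1.733 m; rectangular part P₂ = K_a q H = 36.83 at H/2 = 2.600 m.
ȳ = (P₁·1.733 + P₂·2.600)/(P₁+P₂) = 1.965 m.

1.96 m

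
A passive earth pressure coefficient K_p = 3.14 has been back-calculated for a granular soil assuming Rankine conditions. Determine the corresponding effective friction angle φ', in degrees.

31.1°

K_p = (1+sin φ)/(1−sin φ) ⇒ sin φ = (K_p − 1)/(K_p + 1) = 0.5169.
φ = arcsin(0.5169) = 31.13°.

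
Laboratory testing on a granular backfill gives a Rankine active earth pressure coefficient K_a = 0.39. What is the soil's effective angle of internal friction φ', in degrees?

K_a = tan²(45° − φ/2) ⇒ 45° − φ/2 = arctan(√0.39) = 31.98°.
φ = 2(45° − 31.98°) = 26.03°.

26.0°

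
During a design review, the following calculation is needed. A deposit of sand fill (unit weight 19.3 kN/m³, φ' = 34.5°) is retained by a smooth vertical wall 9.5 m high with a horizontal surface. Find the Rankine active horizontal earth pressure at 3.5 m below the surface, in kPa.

18.7 kPa

K_a = (1 − sin φ)/(1 + sin φ) = 0.2768.
σ_h = K_a γ z = 0.2768 × 19.3 × 3.5 = 18.70 kPa.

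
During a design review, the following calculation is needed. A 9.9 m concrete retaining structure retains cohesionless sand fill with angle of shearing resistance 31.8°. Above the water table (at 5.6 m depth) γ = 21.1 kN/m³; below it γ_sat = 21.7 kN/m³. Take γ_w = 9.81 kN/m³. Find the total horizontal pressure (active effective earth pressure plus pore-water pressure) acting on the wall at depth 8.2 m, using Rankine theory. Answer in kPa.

K_a = (1 − sin φ)/(1 + sin φ) = 0.3098.
γ' = 21.7 − 9.81 = 11.89 kN/m³.
Effective vertical stress at 8.2 m: σ'_v = 21.1×5.6 + 11.89×2.60 = 149.1 kPa.
σ'_h = K_a σ'_v = 0.3098 × 149.1 = 46.18 kPa; u = γ_w × 2.60 = 25.51 kPa.
Total σ_h = 46.18 + 25.51 = 71.69 kPa.

71.7 kPa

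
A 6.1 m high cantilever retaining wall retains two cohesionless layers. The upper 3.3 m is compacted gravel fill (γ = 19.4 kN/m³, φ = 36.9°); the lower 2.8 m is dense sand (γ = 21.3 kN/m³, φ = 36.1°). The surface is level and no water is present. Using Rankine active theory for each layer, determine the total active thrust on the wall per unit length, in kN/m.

94.3 kN/m

K_a1 = tan²(45°−36.9°/2) = 0.2497; K_a2 = tan²(45°−36.1°/2) = 0.2585.
Layer 1: σ at base = K_a1 γ₁ h₁ = 15.98 kPa; P₁ = ½×15.98×3.3 = 26.37.
Layer 2: σ_v at top = γ₁h₁ = 64.02; σ_h top = K_a2×64.02 = 16.55; σ_h base = K_a2×(64.02+21.3×2.8) = 31.97.
P₂ = ½(16.55+31.97)×2.8 = 67.92. Total P_a = 26.37+67.92 = 94.29 kN/m.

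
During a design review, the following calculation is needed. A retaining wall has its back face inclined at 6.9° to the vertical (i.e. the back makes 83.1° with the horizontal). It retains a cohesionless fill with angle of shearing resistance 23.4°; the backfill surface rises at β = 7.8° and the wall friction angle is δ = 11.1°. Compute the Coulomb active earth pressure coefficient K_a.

0.500

K_a = sin²(α+φ) / [sin²α · sin(α−δ) · (1 + √{sin(φ+δ)sin(φ−β) / (sin(α−δ)sin(α+β))})²].
With α = 83.1°, φ = 23.4°, δ = 11.1°, β = 7.8°: K_a = 0.5003.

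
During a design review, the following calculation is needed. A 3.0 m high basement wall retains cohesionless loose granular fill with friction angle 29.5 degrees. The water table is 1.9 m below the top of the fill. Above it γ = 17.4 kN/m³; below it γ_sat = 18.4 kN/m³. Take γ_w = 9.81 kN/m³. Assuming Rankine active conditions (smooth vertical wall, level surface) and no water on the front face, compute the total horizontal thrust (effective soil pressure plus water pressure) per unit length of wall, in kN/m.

K_a = tan²(45° − φ/2) = 0.3401.
γ' = 18.4 − 9.81 = 8.590 kN/m³. Depth below WT = 1.1 m.
σ'_h at WT = K_a γ d_w = 11.24 kPa; at base = 11.24 + K_a γ' × 1.1 = 14.46 kPa.
P₁ (0–1.9 m) = ½×11.24×1.9 = 10.68. P₂ (1.9–3.0 m) = ½(11.24+14.46)×1.1 = 14.14.
P_w = ½ γ_w h₂² = 0.5×9.81×1.1² = 5.935. Total = 10.68+14.14+5.935 = 30.75 kN/m.

30.8 kN/m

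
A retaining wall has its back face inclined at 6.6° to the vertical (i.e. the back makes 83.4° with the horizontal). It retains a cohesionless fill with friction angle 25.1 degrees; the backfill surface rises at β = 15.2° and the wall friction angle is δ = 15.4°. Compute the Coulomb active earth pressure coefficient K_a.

K_a = sin²(α+φ) / [sin²α · sin(α−δ) · (1 + √{sin(φ+δ)sin(φ−β) / (sin(α−δ)sin(α+β))})²].
With α = 83.4°, φ = 25.1°, δ = 15.4°, β = 15.2°: K_a = 0.5401.

0.540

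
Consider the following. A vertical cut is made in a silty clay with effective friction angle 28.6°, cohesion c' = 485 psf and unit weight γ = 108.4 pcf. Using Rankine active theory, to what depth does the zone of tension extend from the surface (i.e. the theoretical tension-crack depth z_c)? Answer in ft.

K_a = tan²(45° − 28.6°/2) = 0.3525; √K_a = 0.5938.
The active pressure is zero where K_a γ z = 2c√K_a, so z_c = 2c/(γ√K_a) = 2×485/(108.4×0.5938) = 15.07 ft.

15.1 ft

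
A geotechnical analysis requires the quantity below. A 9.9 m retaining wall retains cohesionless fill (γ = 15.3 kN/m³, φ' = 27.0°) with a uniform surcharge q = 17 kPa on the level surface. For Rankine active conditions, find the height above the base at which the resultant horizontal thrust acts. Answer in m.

3.60 m

K_a = 0.3755.
Triangular part P₁ = ½K_aγH² = 281.6 at H/3 = 3.300 m; rectangular part P₂ = K_a q H = 63.20 at H/2 = 4.950 m.
ȳ = (P₁·3.300 + P₂·4.950)/(P₁+P₂) = 3.602 m.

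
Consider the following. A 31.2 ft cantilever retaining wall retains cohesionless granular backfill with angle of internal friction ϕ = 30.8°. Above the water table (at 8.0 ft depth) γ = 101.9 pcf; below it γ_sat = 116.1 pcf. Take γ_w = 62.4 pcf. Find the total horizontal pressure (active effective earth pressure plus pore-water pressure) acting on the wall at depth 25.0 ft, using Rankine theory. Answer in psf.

1620 psf

K_a = (1 − sin φ)/(1 + sin φ) = 0.3227.
γ' = 116.1 − 62.4 = 53.70 pcf.
Effective vertical stress at 25.0 ft: σ'_v = 101.9×8.0 + 53.70×17.0 = 1728 psf.
σ'_h = K_a σ'_v = 0.3227 × 1728 = 557.7 psf; u = γ_w × 17.0 = 1061 psf.
Total σ_h = 557.7 + 1061 = 1618 psf.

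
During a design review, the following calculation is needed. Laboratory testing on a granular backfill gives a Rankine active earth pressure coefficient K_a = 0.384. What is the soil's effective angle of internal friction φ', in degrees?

26.4°

K_a = tan²(45° − φ/2) ⇒ 45° − φ/2 = arctan(√0.384) = 31.79°.
φ = 2(45° − 31.79°) = 26.43°.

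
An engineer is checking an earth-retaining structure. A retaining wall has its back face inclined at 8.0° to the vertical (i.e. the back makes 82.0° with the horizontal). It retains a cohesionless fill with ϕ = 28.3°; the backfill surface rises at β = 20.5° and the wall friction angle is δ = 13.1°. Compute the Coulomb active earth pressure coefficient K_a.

K_a = sin²(α+φ) / [sin²α · sin(α−δ) · (1 + √{sin(φ+δ)sin(φ−β) / (sin(α−δ)sin(α+β))})²].
With α = 82.0°, φ = 28.3°, δ = 13.1°, β = 20.5°: K_a = 0.5569.

0.557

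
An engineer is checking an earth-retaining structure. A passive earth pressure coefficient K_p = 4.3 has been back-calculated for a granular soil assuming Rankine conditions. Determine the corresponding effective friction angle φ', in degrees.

K_p = (1+sin φ)/(1−sin φ) ⇒ sin φ = (K_p − 1)/(K_p + 1) = 0.6226.
φ = arcsin(0.6226) = 38.51°.

38.5°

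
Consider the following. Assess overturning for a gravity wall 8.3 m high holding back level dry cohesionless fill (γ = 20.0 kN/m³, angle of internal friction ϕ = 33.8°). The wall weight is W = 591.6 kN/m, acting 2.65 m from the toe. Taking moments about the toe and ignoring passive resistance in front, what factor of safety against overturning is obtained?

K_a = tan²(45° − 33.8°/2) = 0.2851.
P_a = ½K_aγH² = 0.5×0.2851×20.0×8.3² = 196.4 kN/m, acting at H/3 = 2.767 m above the base.
Overturning moment M_o = P_a × H/3 = 196.4 × 2.767 = 543.4.
Resisting moment M_r = W × 2.65 = 591.6 × 2.65 = 1568.
FS_overturning = M_r/M_o = 1568/543.4 = 2.885.

2.89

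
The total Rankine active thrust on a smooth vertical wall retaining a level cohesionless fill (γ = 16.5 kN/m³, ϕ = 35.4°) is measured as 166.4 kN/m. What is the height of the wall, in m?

K_a = 0.2664. P_a = ½ K_a γ H² ⇒ H = √(2P_a/(K_a γ)).
H = √(2×166.4/(0.2664×16.5)) = 8.701 m.

8.70 m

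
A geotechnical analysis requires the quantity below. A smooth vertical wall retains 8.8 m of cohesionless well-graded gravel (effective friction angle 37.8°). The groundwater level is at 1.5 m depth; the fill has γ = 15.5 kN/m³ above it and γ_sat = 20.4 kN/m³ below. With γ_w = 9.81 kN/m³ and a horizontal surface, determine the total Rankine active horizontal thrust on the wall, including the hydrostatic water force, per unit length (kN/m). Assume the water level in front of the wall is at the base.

K_a = tan²(45° − φ/2) = 0.2400.
γ' = 20.4 − 9.81 = 10.59 kN/m³. Depth below WT = 7.3 m.
σ'_h at WT = K_a γ d_w = 5.580 kPa; at base = 5.580 + K_a γ' × 7.3 = 24.13 kPa.
P₁ (0–1.5 m) = ½×5.580×1.5 = 4.185. P₂ (1.5–8.8 m) = ½(5.580+24.13)×7.3 = 108.5.
P_w = ½ γ_w h₂² = 0.5×9.81×7.3² = 261.4. Total = 4.185+108.5+261.4 = 374.0 kN/m.

374 kN/m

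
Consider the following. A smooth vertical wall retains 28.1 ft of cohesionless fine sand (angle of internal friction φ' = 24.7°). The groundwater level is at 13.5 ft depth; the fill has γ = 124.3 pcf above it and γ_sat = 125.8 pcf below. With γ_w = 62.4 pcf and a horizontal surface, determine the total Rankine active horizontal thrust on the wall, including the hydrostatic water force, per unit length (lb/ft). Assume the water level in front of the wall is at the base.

24100 lb/ft

K_a = tan²(45° − φ/2) = 0.4106.
γ' = 125.8 − 62.4 = 63.40 pcf. Depth below WT = 14.6 ft.
σ'_h at WT = K_a γ d_w = 689.0 psf; at base = 689.0 + K_a γ' × 14.6 = 1069 psf.
P₁ (0–13.5 ft) = ½×689.0×13.5 = 4650. P₂ (13.5–28.1 ft) = ½(689.0+1069)×14.6 = 12830.
P_w = ½ γ_w h₂² = 0.5×62.4×14.6² = 6651. Total = 4650+12830+6651 = 24130 lb/ft.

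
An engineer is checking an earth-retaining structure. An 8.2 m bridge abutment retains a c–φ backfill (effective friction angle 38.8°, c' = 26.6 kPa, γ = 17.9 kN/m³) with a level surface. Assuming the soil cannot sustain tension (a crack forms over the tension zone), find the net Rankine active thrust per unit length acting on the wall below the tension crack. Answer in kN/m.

8.19 kN/m

K_a = 0.2296; √K_a = 0.4791.
Tension-crack depth z_c = 2c/(γ√K_a) = 2×26.6/(17.9×0.4791) = 6.203 m.
σ_a at base = K_a γ H − 2c√K_a = 0.2296×17.9×8.2 − 2×26.6×0.4791 = 8.205 kPa.
P_a = ½ × 8.205 × (H − z_c) = 0.5×8.205×1.997 = 8.192 kN/m.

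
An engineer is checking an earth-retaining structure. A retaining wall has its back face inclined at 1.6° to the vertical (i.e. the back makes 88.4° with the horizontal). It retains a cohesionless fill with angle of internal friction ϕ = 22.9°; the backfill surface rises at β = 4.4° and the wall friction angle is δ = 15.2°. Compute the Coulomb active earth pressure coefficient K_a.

K_a = sin²(α+φ) / [sin²α · sin(α−δ) · (1 + √{sin(φ+δ)sin(φ−β) / (sin(α−δ)sin(α+β))})²].
With α = 88.4°, φ = 22.9°, δ = 15.2°, β = 4.4°: K_a = 0.4301.

0.430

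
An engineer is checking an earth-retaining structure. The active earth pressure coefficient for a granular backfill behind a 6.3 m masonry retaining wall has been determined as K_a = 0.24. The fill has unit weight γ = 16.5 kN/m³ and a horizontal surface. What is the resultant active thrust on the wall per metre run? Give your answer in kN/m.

78.6 kN/m

P = ½ K_a γ H² = 0.5 × 0.24 × 16.5 × 6.3² = 78.59 kN/m.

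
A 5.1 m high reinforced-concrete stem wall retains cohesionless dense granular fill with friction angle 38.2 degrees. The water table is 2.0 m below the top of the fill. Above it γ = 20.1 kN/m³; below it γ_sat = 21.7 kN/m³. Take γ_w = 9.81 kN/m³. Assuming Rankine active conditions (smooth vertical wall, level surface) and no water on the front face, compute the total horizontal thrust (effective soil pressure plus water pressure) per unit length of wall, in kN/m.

K_a = tan²(45° − φ/2) = 0.2358.
γ' = 21.7 − 9.81 = 11.89 kN/m³. Depth below WT = 3.1 m.
σ'_h at WT = K_a γ d_w = 9.478 kPa; at base = 9.478 + K_a γ' × 3.1 = 18.17 kPa.
P₁ (0–2.0 m) = ½×9.478×2.0 = 9.478. P₂ (2.0–5.1 m) = ½(9.478+18.17)×3.1 = 42.85.
P_w = ½ γ_w h₂² = 0.5×9.81×3.1² = 47.14. Total = 9.478+42.85+47.14 = 99.47 kN/m.

99.5 kN/m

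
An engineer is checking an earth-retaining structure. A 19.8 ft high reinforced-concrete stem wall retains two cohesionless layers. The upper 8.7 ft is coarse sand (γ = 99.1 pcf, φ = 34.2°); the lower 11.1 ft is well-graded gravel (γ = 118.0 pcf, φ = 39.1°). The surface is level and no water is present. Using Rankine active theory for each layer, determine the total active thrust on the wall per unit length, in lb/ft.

K_a1 = tan²(45°−34.2°/2) = 0.2803; K_a2 = tan²(45°−39.1°/2) = 0.2265.
Layer 1: σ at base = K_a1 γ₁ h₁ = 241.7 psf; P₁ = ½×241.7×8.7 = 1051.
Layer 2: σ_v at top = γ₁h₁ = 862.2; σ_h top = K_a2×862.2 = 195.3; σ_h base = K_a2×(862.2+118.0×11.1) = 491.9.
P₂ = ½(195.3+491.9)×11.1 = 3814. Total P_a = 1051+3814 = 4865 lb/ft.

4870 lb/ft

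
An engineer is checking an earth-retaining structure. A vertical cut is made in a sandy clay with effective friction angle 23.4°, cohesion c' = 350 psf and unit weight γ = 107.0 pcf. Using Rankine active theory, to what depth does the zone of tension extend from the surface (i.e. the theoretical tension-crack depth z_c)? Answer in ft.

K_a = tan²(45° − 23.4°/2) = 0.4315; √K_a = 0.6569.
The active pressure is zero where K_a γ z = 2c√K_a, so z_c = 2c/(γ√K_a) = 2×350/(107.0×0.6569) = 9.959 ft.

9.96 ft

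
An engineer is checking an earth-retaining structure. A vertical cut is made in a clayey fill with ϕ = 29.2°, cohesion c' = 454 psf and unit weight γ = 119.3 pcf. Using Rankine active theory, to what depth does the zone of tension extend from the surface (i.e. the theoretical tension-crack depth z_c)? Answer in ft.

13.0 ft

K_a = tan²(45° − 29.2°/2) = 0.3442; √K_a = 0.5867.
The active pressure is zero where K_a γ z = 2c√K_a, so z_c = 2c/(γ√K_a) = 2×454/(119.3×0.5867) = 12.97 ft.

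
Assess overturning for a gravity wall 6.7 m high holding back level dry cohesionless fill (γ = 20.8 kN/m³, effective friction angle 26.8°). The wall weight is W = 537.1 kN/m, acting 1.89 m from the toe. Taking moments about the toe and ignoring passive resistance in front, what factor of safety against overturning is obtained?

K_a = tan²(45° − 26.8°/2) = 0.3785.
P_a = ½K_aγH² = 0.5×0.3785×20.8×6.7² = 176.7 kN/m, acting at H/3 = 2.233 m above the base.
Overturning moment M_o = P_a × H/3 = 176.7 × 2.233 = 394.6.
Resisting moment M_r = W × 1.89 = 537.1 × 1.89 = 1015.
FS_overturning = M_r/M_o = 1015/394.6 = 2.572.

2.57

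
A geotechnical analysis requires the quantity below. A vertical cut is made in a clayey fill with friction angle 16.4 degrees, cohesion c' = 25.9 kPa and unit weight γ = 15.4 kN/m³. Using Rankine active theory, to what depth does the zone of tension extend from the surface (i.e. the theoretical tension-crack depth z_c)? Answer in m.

K_a = tan²(45° − 16.4°/2) = 0.5596; √K_a = 0.7481.
The active pressure is zero where K_a γ z = 2c√K_a, so z_c = 2c/(γ√K_a) = 2×25.9/(15.4×0.7481) = 4.496 m.

4.50 m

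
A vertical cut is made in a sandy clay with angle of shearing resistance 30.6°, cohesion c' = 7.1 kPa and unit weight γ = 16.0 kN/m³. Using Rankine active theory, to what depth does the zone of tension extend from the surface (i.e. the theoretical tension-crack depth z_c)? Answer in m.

K_a = tan²(45° − 30.6°/2) = 0.3253; √K_a = 0.5704.
The active pressure is zero where K_a γ z = 2c√K_a, so z_c = 2c/(γ√K_a) = 2×7.1/(16.0×0.5704) = 1.556 m.

1.56 m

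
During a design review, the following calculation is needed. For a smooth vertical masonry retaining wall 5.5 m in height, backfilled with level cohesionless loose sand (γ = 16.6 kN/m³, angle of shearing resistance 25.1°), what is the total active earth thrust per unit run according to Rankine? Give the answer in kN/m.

K_a = tan²(45° − φ/2) = 0.4043.
P_a = ½ K_a γ H² = 0.5 × 0.4043 × 16.6 × 5.5² = 101.5 kN/m.

102 kN/m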